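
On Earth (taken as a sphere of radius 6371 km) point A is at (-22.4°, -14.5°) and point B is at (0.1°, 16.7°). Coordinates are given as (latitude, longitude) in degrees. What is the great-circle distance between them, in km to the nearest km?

Let φ₁ = -0.3910 rad, φ₂ = 0.0017 rad, and Δλ = 0.5445 rad.
cos c = sin φ₁ sin φ₂ + cos φ₁ cos φ₂ cos Δλ = (-0.3811)(0.0017) + (0.9245)(1.0000)(0.8554) = 0.79016,
so c = arccos(0.79016) = 0.65973 rad.
Distance = R·c = 6371 × 0.6597 ≈ 4203 km.

4203 km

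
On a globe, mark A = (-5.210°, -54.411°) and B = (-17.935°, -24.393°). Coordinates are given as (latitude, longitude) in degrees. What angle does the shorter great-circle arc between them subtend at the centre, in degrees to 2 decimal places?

31.97°

With latitudes φ₁ = -5.210°, φ₂ = -17.935° and longitude difference Δλ = 30.018°:
cos c = sin φ₁ sin φ₂ + cos φ₁ cos φ₂ cos Δλ = (-0.0908)(-0.3079) + (0.9959)(0.9514)(0.8659) = 0.84835,
so c = arccos(0.84835) = 0.55793 rad.
So the angular separation is 31.97°.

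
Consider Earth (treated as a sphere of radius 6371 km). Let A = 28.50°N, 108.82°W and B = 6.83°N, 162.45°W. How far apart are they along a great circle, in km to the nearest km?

6111 km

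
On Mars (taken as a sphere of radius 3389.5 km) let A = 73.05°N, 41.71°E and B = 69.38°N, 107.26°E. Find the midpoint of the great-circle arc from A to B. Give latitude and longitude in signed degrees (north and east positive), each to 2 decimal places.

74.01°, 77.96°

Central angle δ = 0.3546 rad. Interpolating on the sphere with fraction f = 0.5:
P = [sin((1−f)δ)·A + sin(fδ)·B] / sin δ = 0.5080·A + 0.5080·B in Cartesian coordinates,
giving P = (0.0575, 0.2694, 0.9613), i.e. latitude 74.01°, longitude 77.96°.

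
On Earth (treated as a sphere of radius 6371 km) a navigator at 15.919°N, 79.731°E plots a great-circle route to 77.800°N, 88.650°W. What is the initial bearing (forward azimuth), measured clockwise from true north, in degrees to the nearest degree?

358°

With φ₁ = 0.2778, φ₂ = 1.3579, Δλ = -2.9388 rad, the forward-azimuth formula gives
θ = atan2( sin Δλ cos φ₂ , cos φ₁ sin φ₂ − sin φ₁ cos φ₂ cos Δλ ) = atan2(-0.0426, 0.9967) = -2.45°.
Adding 360° brings this into [0°, 360°): 358°.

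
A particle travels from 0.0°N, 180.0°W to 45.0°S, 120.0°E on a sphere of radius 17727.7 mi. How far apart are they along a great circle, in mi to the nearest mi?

21440 mi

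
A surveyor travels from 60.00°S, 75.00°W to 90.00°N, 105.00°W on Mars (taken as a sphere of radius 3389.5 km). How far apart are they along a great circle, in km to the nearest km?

With latitudes φ₁ = -60.000°, φ₂ = 90.000° and longitude difference Δλ = -30.000°:
cos c = sin φ₁ sin φ₂ + cos φ₁ cos φ₂ cos Δλ = (-0.8660)(1.0000) + (0.5000)(0.0000)(0.8660) = -0.86603,
so c = arccos(-0.86603) = 2.61799 rad.
Distance = R·c = 3389.5 × 2.6180 ≈ 8874 km.

8874 km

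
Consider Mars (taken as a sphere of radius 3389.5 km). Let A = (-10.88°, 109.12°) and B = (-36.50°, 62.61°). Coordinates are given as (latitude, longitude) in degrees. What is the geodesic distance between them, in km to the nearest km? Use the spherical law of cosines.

2901 km

Let φ₁ = -0.1899 rad, φ₂ = -0.6370 rad, and Δλ = -0.8118 rad.
cos c = sin φ₁ sin φ₂ + cos φ₁ cos φ₂ cos Δλ = (-0.1888)(-0.5948) + (0.9820)(0.8039)(0.6882) = 0.65557,
so c = arccos(0.65557) = 0.85586 rad.
Distance = R·c = 3389.5 × 0.8559 ≈ 2901 km.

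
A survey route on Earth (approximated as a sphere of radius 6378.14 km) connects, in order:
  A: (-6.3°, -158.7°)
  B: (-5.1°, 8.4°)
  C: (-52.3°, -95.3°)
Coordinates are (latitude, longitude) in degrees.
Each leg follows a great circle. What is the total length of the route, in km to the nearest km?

Leg A→B: central angle 2.8414 rad, distance 18122.9 km.
Leg B→C: central angle 1.6448 rad, distance 10490.7 km.
Total: 18122.9 + 10490.7 ≈ 28614 km.

28614 km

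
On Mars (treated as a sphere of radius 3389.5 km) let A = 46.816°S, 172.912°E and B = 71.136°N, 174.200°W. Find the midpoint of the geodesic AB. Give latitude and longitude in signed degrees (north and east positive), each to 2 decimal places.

12.23°, 177.04°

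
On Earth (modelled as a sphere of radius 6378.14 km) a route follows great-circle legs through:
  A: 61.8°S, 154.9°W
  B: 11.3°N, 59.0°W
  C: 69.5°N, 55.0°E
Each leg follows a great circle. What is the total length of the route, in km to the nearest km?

Leg A→B: central angle 1.7929 rad, distance 11435.6 km.
Leg B→C: central angle 1.5269 rad, distance 9738.9 km.
Total: 11435.6 + 9738.9 ≈ 21175 km.

21175 km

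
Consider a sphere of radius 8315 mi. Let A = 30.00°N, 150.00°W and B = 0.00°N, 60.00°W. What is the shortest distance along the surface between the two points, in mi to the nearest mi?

13061 mi

With latitudes φ₁ = 30.000°, φ₂ = 0.000° and longitude difference Δλ = 90.000°:
cos c = sin φ₁ sin φ₂ + cos φ₁ cos φ₂ cos Δλ = (0.5000)(0.0000) + (0.8660)(1.0000)(0.0000) = -0.00000,
so c = arccos(-0.00000) = 1.57080 rad.
Distance = R·c = 8315 × 1.5708 ≈ 13061 mi.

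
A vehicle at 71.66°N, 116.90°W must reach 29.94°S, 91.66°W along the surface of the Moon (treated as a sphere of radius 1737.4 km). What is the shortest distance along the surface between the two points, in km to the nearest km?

In radians: φ₁ = 1.2507, φ₂ = -0.5226, Δλ = 25.240° = 0.4405 rad.
cos c = sin φ₁ sin φ₂ + cos φ₁ cos φ₂ cos Δλ = (0.9492)(-0.4991) + (0.3147)(0.8665)(0.9045) = -0.22711,
so c = arccos(-0.22711) = 1.79990 rad.
Distance = R·c = 1737.4 × 1.7999 ≈ 3127 km.

3127 km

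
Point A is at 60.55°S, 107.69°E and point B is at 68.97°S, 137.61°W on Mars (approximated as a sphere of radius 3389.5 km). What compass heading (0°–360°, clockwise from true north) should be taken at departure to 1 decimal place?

151.1°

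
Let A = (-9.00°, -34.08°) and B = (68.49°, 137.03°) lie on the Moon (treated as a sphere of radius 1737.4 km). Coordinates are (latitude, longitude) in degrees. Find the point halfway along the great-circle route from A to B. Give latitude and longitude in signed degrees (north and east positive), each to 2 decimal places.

Central angle δ = 2.0983 rad. Interpolating on the sphere with fraction f = 0.5:
P = [sin((1−f)δ)·A + sin(fδ)·B] / sin δ = 1.0034·A + 1.0034·B in Cartesian coordinates,
giving P = (0.5516, -0.3045, 0.7765), i.e. latitude 50.94°, longitude -28.90°.

50.94°, -28.90°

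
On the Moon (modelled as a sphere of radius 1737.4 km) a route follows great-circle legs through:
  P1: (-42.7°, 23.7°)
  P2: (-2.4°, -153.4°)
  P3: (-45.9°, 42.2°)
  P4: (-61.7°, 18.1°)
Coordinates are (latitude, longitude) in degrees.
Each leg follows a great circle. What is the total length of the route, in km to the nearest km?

Leg P1→P2: central angle 2.3531 rad, distance 4088.3 km.
Leg P2→P3: central angle 2.2648 rad, distance 3934.9 km.
Leg P3→P4: central angle 0.3669 rad, distance 637.4 km.
Total: 4088.3 + 3934.9 + 637.4 ≈ 8661 km.

8661 km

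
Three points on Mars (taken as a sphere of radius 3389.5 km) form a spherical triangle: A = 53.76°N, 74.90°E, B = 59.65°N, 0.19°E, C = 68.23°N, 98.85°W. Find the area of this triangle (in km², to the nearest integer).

Side lengths (central angles): a = 0.6889, b = 1.0109, c = 0.6844 rad; semiperimeter s = 1.1921.
By l'Huilier's theorem, tan(E/4) = √[tan(s/2) tan((s−a)/2) tan((s−b)/2) tan((s−c)/2)], giving spherical excess E = 0.2561 rad.
Area = E·R² = 0.2561 × (3389.5)² ≈ 2942045 km².

2942045 km²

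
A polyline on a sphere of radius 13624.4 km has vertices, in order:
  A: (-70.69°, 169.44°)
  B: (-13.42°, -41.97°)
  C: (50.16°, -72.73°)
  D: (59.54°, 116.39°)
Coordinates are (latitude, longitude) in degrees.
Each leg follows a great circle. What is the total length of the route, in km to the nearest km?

Leg A→B: central angle 1.6263 rad, distance 22157.5 km.
Leg B→C: central angle 1.2054 rad, distance 16423.4 km.
Leg C→D: central angle 1.2226 rad, distance 16657.2 km.
Total: 22157.5 + 16423.4 + 16657.2 ≈ 55238 km.

55238 km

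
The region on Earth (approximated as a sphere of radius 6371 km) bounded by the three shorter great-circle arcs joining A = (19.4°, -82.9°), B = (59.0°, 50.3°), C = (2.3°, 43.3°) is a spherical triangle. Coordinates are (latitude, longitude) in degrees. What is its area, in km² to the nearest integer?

Side lengths (central angles): a = 0.9942, b = 2.1452, c = 1.6186 rad; semiperimeter s = 2.3790.
By l'Huilier's theorem, tan(E/4) = √[tan(s/2) tan((s−a)/2) tan((s−b)/2) tan((s−c)/2)], giving spherical excess E = 1.2083 rad.
Area = E·R² = 1.2083 × (6371)² ≈ 49043566 km².

49043566 km²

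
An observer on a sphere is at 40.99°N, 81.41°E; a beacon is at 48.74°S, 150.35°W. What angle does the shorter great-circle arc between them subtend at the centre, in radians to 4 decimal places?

2.5001 rad

In radians: φ₁ = 0.7154, φ₂ = -0.8507, Δλ = 128.240° = 2.2382 rad.
Haversine: a = sin²(Δφ/2) + cos φ₁ cos φ₂ sin²(Δλ/2) = 0.4976 + (0.7548)(0.6595)(0.8095) = 0.90059.
Central angle c = 2·arcsin(√a) = 2.50007 rad.
So the angular separation is 2.5001 rad.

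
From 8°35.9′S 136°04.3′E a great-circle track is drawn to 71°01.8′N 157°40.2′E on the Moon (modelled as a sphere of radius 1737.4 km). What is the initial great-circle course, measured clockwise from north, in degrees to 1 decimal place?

7.0°

Δλ = 21.598° = 0.3770 rad.
y = sin Δλ · cos φ₂ = (0.3681)(0.3251) = 0.1197
x = cos φ₁ sin φ₂ − sin φ₁ cos φ₂ cos Δλ = (0.9888)(0.9457) − (-0.1495)(0.3251)(0.9298) = 0.9802
θ = atan2(y, x) = 6.96°, so the bearing is 7.0°.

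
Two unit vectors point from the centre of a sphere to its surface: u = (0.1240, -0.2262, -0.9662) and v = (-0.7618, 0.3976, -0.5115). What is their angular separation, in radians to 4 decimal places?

u·v = 0.3098; |u| = 1.0000, |v| = 1.0000.
cos θ = (u·v)/(|u||v|) = 0.3098, so θ = 1.2558 rad.

1.2558 rad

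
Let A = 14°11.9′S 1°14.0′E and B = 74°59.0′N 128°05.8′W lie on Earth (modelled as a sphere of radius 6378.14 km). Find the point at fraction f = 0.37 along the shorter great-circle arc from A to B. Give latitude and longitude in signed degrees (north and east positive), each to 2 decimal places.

Central angle δ = 1.9781 rad. Interpolating on the sphere with fraction f = 0.37:
P = [sin((1−f)δ)·A + sin(fδ)·B] / sin δ = 1.0322·A + 0.7278·B in Cartesian coordinates,
giving P = (0.8841, -0.1269, 0.4498), i.e. latitude 26.73°, longitude -8.17°.

26.73°, -8.17°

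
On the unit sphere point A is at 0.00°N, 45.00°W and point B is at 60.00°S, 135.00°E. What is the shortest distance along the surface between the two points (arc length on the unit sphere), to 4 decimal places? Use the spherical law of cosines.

2.0944

Let φ₁ = 0.0000 rad, φ₂ = -1.0472 rad, and Δλ = -3.1416 rad.
cos c = sin φ₁ sin φ₂ + cos φ₁ cos φ₂ cos Δλ = (0.0000)(-0.8660) + (1.0000)(0.5000)(-1.0000) = -0.50000,
so c = arccos(-0.50000) = 2.09440 rad.
On the unit sphere the arc length equals the central angle: 2.0944.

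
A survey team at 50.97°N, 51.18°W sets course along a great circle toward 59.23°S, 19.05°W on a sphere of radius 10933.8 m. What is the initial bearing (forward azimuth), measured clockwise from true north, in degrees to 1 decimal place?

With φ₁ = 0.8896, φ₂ = -1.0338, Δλ = 0.5608 rad, the forward-azimuth formula gives
θ = atan2( sin Δλ cos φ₂ , cos φ₁ sin φ₂ − sin φ₁ cos φ₂ cos Δλ ) = atan2(0.2721, -0.8776) = 162.78°.
So the initial bearing is 162.8°.

162.8°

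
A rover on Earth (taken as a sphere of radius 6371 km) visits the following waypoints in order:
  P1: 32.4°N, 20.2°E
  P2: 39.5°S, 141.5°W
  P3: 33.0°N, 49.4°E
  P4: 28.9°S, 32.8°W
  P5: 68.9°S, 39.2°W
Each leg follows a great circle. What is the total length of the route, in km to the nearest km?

52516 km

Leg P1→P2: central angle 2.8556 rad, distance 18193.0 km.
Leg P2→P3: central angle 2.9510 rad, distance 18801.0 km.
Leg P3→P4: central angle 1.7351 rad, distance 11054.3 km.
Leg P4→P5: central angle 0.7012 rad, distance 4467.2 km.
Total: 18193.0 + 18801.0 + 11054.3 + 4467.2 ≈ 52516 km.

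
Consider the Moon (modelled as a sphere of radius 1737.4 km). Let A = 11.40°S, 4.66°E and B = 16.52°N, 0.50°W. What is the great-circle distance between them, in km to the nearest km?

861 km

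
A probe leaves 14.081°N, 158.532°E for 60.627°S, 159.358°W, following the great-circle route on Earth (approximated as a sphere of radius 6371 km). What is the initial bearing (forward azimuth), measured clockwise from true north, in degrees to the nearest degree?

161°

Δλ = 42.110° = 0.7350 rad.
y = sin Δλ · cos φ₂ = (0.6706)(0.4905) = 0.3289
x = cos φ₁ sin φ₂ − sin φ₁ cos φ₂ cos Δλ = (0.9700)(-0.8714) − (0.2433)(0.4905)(0.7419) = -0.9338
θ = atan2(y, x) = 160.60°, so the bearing is 161°.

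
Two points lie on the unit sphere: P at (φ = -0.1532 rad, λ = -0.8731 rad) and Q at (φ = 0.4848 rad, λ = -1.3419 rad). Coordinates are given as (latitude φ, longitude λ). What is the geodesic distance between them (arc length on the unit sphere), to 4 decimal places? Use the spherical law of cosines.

0.7828

Let φ₁ = -0.1532 rad, φ₂ = 0.4848 rad, and Δλ = -0.4688 rad.
cos c = sin φ₁ sin φ₂ + cos φ₁ cos φ₂ cos Δλ = (-0.1526)(0.4660) + (0.9883)(0.8848)(0.8921) = 0.70895,
so c = arccos(0.70895) = 0.78279 rad.
On the unit sphere the arc length equals the central angle: 0.7828.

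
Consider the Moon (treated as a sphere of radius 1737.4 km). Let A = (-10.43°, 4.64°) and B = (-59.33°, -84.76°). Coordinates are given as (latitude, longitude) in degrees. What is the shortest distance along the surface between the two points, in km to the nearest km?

2448 km

Let φ₁ = -0.1820 rad, φ₂ = -1.0355 rad, and Δλ = -1.5603 rad.
cos c = sin φ₁ sin φ₂ + cos φ₁ cos φ₂ cos Δλ = (-0.1810)(-0.8601) + (0.9835)(0.5101)(0.0105) = 0.16096,
so c = arccos(0.16096) = 1.40913 rad.
Distance = R·c = 1737.4 × 1.4091 ≈ 2448 km.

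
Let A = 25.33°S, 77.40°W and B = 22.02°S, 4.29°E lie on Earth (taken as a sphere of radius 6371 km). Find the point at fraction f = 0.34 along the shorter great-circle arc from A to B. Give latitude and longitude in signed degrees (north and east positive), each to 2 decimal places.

-29.99°, -49.55°

The central angle between A and B is δ = 1.2854 rad.
With f = 0.34, the slerp weights are sin((1−f)δ)/sin δ = 0.7818 and sin(fδ)/sin δ = 0.4411.
Weighted sum of the unit vectors: (0.7818)·(0.1972,-0.8821,-0.4278) + (0.4411)·(0.9245,0.0693,-0.3749) = (0.5619, -0.6591, -0.4999).
Converting back: φ = atan2(z, √(x²+y²)) = -29.99°, λ = atan2(y, x) = -49.55°.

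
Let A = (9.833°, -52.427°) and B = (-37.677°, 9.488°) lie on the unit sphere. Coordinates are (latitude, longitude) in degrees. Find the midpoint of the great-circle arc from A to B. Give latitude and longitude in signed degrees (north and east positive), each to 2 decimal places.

The central angle between A and B is δ = 1.3049 rad.
With f = 0.5, the slerp weights are sin((1−f)δ)/sin δ = 0.6293 and sin(fδ)/sin δ = 0.6293.
Weighted sum of the unit vectors: (0.6293)·(0.6008,-0.7809,0.1708) + (0.6293)·(0.7806,0.1305,-0.6112) = (0.8693, -0.4093, -0.2771).
Converting back: φ = atan2(z, √(x²+y²)) = -16.09°, λ = atan2(y, x) = -25.21°.

-16.09°, -25.21°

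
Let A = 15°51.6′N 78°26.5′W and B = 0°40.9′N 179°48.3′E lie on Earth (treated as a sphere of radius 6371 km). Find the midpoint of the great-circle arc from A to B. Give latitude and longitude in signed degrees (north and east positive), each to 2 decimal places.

The central angle between A and B is δ = 1.7647 rad.
With f = 0.5, the slerp weights are sin((1−f)δ)/sin δ = 0.7870 and sin(fδ)/sin δ = 0.7870.
Weighted sum of the unit vectors: (0.7870)·(0.1927,-0.9424,0.2733) + (0.7870)·(-0.9999,0.0034,0.0119) = (-0.6352, -0.7390, 0.2244).
Converting back: φ = atan2(z, √(x²+y²)) = 12.97°, λ = atan2(y, x) = -130.68°.

12.97°, -130.68°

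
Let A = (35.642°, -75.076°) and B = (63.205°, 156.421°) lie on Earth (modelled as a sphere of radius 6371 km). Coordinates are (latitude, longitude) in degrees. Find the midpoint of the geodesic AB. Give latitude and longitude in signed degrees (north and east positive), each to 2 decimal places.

Central angle δ = 1.2744 rad. Interpolating on the sphere with fraction f = 0.5:
P = [sin((1−f)δ)·A + sin(fδ)·B] / sin δ = 0.6221·A + 0.6221·B in Cartesian coordinates,
giving P = (-0.1268, -0.3763, 0.9178), i.e. latitude 66.60°, longitude -108.62°.

66.60°, -108.62°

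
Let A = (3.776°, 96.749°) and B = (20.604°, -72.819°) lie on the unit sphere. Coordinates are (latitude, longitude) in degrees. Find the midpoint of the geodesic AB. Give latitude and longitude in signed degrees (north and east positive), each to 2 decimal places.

65.97°, 31.26°

Central angle δ = 2.6801 rad. Interpolating on the sphere with fraction f = 0.5:
P = [sin((1−f)δ)·A + sin(fδ)·B] / sin δ = 2.1862·A + 2.1862·B in Cartesian coordinates,
giving P = (0.3481, 0.2113, 0.9133), i.e. latitude 65.97°, longitude 31.26°.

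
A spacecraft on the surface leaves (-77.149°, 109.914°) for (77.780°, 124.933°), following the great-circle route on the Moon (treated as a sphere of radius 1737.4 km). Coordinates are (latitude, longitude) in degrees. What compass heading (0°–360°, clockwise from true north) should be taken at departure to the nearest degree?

7°

With φ₁ = -1.3465, φ₂ = 1.3575, Δλ = 0.2621 rad, the forward-azimuth formula gives
θ = atan2( sin Δλ cos φ₂ , cos φ₁ sin φ₂ − sin φ₁ cos φ₂ cos Δλ ) = atan2(0.0549, 0.4167) = 7.50°.
So the initial bearing is 7°.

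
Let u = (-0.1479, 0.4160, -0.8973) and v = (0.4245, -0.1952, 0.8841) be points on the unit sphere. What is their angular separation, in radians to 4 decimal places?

2.7855 rad

u·v = -0.9373; |u| = 1.0000, |v| = 1.0000.
cos θ = (u·v)/(|u||v|) = -0.9373, so θ = 2.7855 rad.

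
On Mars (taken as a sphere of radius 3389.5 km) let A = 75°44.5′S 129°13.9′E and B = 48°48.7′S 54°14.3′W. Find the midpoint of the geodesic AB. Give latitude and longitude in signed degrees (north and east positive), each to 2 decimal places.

-76.51°, -56.31°

Central angle δ = 0.9674 rad. Interpolating on the sphere with fraction f = 0.5:
P = [sin((1−f)δ)·A + sin(fδ)·B] / sin δ = 0.5648·A + 0.5648·B in Cartesian coordinates,
giving P = (0.1294, -0.1941, -0.9724), i.e. latitude -76.51°, longitude -56.31°.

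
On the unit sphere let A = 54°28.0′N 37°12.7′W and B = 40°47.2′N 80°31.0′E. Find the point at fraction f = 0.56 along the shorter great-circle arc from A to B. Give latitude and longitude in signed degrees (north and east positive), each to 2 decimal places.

Central angle δ = 1.2378 rad. Interpolating on the sphere with fraction f = 0.56:
P = [sin((1−f)δ)·A + sin(fδ)·B] / sin δ = 0.5482·A + 0.6761·B in Cartesian coordinates,
giving P = (0.3381, 0.3122, 0.8878), i.e. latitude 62.60°, longitude 42.72°.

62.60°, 42.72°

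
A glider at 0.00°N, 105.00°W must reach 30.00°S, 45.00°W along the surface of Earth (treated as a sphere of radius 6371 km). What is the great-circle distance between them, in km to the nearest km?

In radians: φ₁ = 0.0000, φ₂ = -0.5236, Δλ = 60.000° = 1.0472 rad.
cos c = sin φ₁ sin φ₂ + cos φ₁ cos φ₂ cos Δλ = (0.0000)(-0.5000) + (1.0000)(0.8660)(0.5000) = 0.43301,
so c = arccos(0.43301) = 1.12296 rad.
Distance = R·c = 6371 × 1.1230 ≈ 7154 km.

7154 km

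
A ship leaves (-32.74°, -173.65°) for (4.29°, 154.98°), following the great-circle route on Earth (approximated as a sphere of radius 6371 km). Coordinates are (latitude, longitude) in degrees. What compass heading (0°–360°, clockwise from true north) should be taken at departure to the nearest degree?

315°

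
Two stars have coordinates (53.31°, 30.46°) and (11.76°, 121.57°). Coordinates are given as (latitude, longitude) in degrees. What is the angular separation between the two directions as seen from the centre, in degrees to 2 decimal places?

81.25°

Let φ₁ = 0.9304 rad, φ₂ = 0.2053 rad, and Δλ = 1.5902 rad.
Haversine: a = sin²(Δφ/2) + cos φ₁ cos φ₂ sin²(Δλ/2) = 0.1258 + (0.5975)(0.9790)(0.5097) = 0.42395.
Central angle c = 2·arcsin(√a) = 1.41810 rad.
So the angular separation is 81.25°.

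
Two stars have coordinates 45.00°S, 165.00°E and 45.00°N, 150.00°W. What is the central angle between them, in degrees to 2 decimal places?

With latitudes φ₁ = -45.000°, φ₂ = 45.000° and longitude difference Δλ = 45.000°:
Haversine: a = sin²(Δφ/2) + cos φ₁ cos φ₂ sin²(Δλ/2) = 0.5000 + (0.7071)(0.7071)(0.1464) = 0.57322.
Central angle c = 2·arcsin(√a) = 1.71777 rad.
So the angular separation is 98.42°.

98.42°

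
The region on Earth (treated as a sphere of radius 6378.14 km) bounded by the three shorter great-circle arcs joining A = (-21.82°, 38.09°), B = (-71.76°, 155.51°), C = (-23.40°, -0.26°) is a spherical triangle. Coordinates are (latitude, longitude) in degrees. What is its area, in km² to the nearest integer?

20753534 km²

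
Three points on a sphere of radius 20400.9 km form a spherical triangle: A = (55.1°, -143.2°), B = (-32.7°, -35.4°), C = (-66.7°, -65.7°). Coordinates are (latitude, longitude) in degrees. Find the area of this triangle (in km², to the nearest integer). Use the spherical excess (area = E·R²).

609313357 km²

Side lengths (central angles): a = 0.6704, b = 2.3522, c = 2.2022 rad; semiperimeter s = 2.6124.
By l'Huilier's theorem, tan(E/4) = √[tan(s/2) tan((s−a)/2) tan((s−b)/2) tan((s−c)/2)], giving spherical excess E = 1.4640 rad.
Area = E·R² = 1.4640 × (20400.9)² ≈ 609313357 km².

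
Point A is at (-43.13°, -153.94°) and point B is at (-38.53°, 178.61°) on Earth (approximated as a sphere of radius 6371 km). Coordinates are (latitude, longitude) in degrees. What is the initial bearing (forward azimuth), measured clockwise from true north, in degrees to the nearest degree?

Δλ = -27.450° = -0.4791 rad.
y = sin Δλ · cos φ₂ = (-0.4610)(0.7823) = -0.3606
x = cos φ₁ sin φ₂ − sin φ₁ cos φ₂ cos Δλ = (0.7298)(-0.6229) − (-0.6837)(0.7823)(0.8874) = 0.0200
θ = atan2(y, x) = -86.83°; adding 360° gives 273°.

273°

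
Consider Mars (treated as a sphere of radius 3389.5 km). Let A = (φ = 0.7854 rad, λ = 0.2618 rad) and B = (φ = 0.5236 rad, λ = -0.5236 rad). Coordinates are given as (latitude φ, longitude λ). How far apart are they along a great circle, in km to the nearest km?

In radians: φ₁ = 0.7854, φ₂ = 0.5236, Δλ = -45.000° = -0.7854 rad.
Haversine: a = sin²(Δφ/2) + cos φ₁ cos φ₂ sin²(Δλ/2) = 0.0170 + (0.7071)(0.8660)(0.1464) = 0.10672.
Central angle c = 2·arcsin(√a) = 0.66557 rad.
Distance = R·c = 3389.5 × 0.6656 ≈ 2256 km.

2256 km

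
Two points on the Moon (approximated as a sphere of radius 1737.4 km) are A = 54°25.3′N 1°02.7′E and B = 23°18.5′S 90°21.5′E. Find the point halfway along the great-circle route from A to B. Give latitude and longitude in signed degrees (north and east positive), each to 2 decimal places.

The central angle between A and B is δ = 1.8917 rad.
With f = 0.5, the slerp weights are sin((1−f)δ)/sin δ = 0.8546 and sin(fδ)/sin δ = 0.8546.
Weighted sum of the unit vectors: (0.8546)·(0.5817,0.0106,0.8133) + (0.8546)·(-0.0057,0.9184,-0.3957) = (0.4922, 0.7939, 0.3569).
Converting back: φ = atan2(z, √(x²+y²)) = 20.91°, λ = atan2(y, x) = 58.20°.

20.91°, 58.20°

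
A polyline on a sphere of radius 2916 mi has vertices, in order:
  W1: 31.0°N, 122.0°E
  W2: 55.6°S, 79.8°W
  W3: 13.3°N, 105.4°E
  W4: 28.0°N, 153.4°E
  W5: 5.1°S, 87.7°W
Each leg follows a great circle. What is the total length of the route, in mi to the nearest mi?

23068 mi

Leg W1→W2: central angle 2.6354 rad, distance 7684.9 mi.
Leg W2→W3: central angle 2.4000 rad, distance 6998.3 mi.
Leg W3→W4: central angle 0.8190 rad, distance 2388.2 mi.
Leg W4→W5: central angle 2.0564 rad, distance 5996.5 mi.
Total: 7684.9 + 6998.3 + 2388.2 + 5996.5 ≈ 23068 mi.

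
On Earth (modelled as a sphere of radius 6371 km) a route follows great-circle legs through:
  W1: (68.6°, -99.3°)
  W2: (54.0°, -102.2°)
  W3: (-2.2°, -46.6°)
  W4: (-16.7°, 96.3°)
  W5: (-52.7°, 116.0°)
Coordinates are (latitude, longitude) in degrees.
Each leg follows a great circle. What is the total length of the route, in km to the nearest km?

29483 km

Leg W1→W2: central angle 0.2559 rad, distance 1630.4 km.
Leg W2→W3: central angle 1.2653 rad, distance 8061.1 km.
Leg W3→W4: central angle 2.4224 rad, distance 15433.2 km.
Leg W4→W5: central angle 0.6840 rad, distance 4357.8 km.
Total: 1630.4 + 8061.1 + 15433.2 + 4357.8 ≈ 29483 km.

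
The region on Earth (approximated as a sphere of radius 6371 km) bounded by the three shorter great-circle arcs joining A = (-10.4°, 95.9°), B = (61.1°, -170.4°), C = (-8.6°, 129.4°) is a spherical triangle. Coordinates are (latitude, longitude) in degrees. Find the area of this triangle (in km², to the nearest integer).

Side lengths (central angles): a = 1.4640, b = 0.5773, c = 1.7606 rad; semiperimeter s = 1.9010.
By l'Huilier's theorem, tan(E/4) = √[tan(s/2) tan((s−a)/2) tan((s−b)/2) tan((s−c)/2)], giving spherical excess E = 0.5188 rad.
Area = E·R² = 0.5188 × (6371)² ≈ 21059715 km².

21059715 km²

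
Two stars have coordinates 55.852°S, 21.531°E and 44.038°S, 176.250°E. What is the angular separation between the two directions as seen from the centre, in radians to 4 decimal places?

1.3588 rad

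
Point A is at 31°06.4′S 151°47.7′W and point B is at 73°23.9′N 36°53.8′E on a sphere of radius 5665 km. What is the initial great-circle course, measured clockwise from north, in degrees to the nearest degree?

Δλ = -171.308° = -2.9899 rad.
y = sin Δλ · cos φ₂ = (-0.1511)(0.2857) = -0.0432
x = cos φ₁ sin φ₂ − sin φ₁ cos φ₂ cos Δλ = (0.8562)(0.9583) − (-0.5166)(0.2857)(-0.9885) = 0.6746
θ = atan2(y, x) = -3.66°; adding 360° gives 356°.

356°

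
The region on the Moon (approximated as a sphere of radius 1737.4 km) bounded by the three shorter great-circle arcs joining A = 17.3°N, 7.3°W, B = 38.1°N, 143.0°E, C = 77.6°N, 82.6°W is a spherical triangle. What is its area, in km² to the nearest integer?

2215255 km²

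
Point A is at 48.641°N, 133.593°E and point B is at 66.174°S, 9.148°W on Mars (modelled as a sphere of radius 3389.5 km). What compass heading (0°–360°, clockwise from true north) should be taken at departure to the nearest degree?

214°

Δλ = -142.741° = -2.4913 rad.
y = sin Δλ · cos φ₂ = (-0.6054)(0.4040) = -0.2446
x = cos φ₁ sin φ₂ − sin φ₁ cos φ₂ cos Δλ = (0.6608)(-0.9148) − (0.7506)(0.4040)(-0.7959) = -0.3631
θ = atan2(y, x) = -146.04°; adding 360° gives 214°.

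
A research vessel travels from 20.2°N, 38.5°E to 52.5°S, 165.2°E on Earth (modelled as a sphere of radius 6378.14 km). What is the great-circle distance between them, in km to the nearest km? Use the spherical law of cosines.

With latitudes φ₁ = 20.200°, φ₂ = -52.500° and longitude difference Δλ = 126.700°:
cos c = sin φ₁ sin φ₂ + cos φ₁ cos φ₂ cos Δλ = (0.3453)(-0.7934) + (0.9385)(0.6088)(-0.5976) = -0.61538,
so c = arccos(-0.61538) = 2.23366 rad.
Distance = R·c = 6378.14 × 2.2337 ≈ 14247 km.

14247 km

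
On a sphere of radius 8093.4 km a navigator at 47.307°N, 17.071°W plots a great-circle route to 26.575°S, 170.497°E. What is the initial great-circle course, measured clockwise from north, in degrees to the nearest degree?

341°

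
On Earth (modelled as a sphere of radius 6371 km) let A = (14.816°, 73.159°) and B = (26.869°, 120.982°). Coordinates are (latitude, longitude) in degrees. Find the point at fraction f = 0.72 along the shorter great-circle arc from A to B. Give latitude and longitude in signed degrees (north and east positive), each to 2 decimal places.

25.00°, 106.80°

The central angle between A and B is δ = 0.8029 rad.
With f = 0.72, the slerp weights are sin((1−f)δ)/sin δ = 0.3099 and sin(fδ)/sin δ = 0.7596.
Weighted sum of the unit vectors: (0.3099)·(0.2801,0.9253,0.2557) + (0.7596)·(-0.4592,0.7648,0.4520) = (-0.2620, 0.8676, 0.4225).
Converting back: φ = atan2(z, √(x²+y²)) = 25.00°, λ = atan2(y, x) = 106.80°.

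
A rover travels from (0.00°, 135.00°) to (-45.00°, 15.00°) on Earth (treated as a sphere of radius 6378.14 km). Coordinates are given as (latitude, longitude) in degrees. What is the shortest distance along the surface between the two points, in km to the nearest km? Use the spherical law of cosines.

In radians: φ₁ = 0.0000, φ₂ = -0.7854, Δλ = -120.000° = -2.0944 rad.
cos c = sin φ₁ sin φ₂ + cos φ₁ cos φ₂ cos Δλ = (0.0000)(-0.7071) + (1.0000)(0.7071)(-0.5000) = -0.35355,
so c = arccos(-0.35355) = 1.93216 rad.
Distance = R·c = 6378.14 × 1.9322 ≈ 12324 km.

12324 km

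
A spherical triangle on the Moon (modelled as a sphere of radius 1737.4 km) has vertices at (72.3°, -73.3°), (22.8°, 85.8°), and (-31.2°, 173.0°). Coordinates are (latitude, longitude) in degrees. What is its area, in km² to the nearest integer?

6986219 km²

Side lengths (central angles): a = 1.7337, b = 2.2118, c = 1.4633 rad; semiperimeter s = 2.7044.
By l'Huilier's theorem, tan(E/4) = √[tan(s/2) tan((s−a)/2) tan((s−b)/2) tan((s−c)/2)], giving spherical excess E = 2.3144 rad.
Area = E·R² = 2.3144 × (1737.4)² ≈ 6986219 km².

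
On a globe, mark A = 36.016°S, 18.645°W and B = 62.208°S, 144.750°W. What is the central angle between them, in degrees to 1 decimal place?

72.7°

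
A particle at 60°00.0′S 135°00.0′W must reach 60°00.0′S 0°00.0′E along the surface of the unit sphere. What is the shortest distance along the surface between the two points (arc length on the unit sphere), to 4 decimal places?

Let φ₁ = -1.0472 rad, φ₂ = -1.0472 rad, and Δλ = 2.3562 rad.
cos c = sin φ₁ sin φ₂ + cos φ₁ cos φ₂ cos Δλ = (-0.8660)(-0.8660) + (0.5000)(0.5000)(-0.7071) = 0.57322,
so c = arccos(0.57322) = 0.96036 rad.
On the unit sphere the arc length equals the central angle: 0.9604.

0.9604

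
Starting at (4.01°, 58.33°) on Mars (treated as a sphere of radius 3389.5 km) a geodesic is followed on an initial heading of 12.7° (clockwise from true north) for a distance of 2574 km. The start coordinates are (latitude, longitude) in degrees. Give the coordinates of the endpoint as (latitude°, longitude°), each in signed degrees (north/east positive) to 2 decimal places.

Angular distance δ = d/R = 2574/3389.5 = 0.75940 rad; initial bearing θ = 0.2217 rad.
sin φ₂ = sin φ₁ cos δ + cos φ₁ sin δ cos θ = (0.0699)(0.7252) + (0.9976)(0.6885)(0.9755) = 0.7207, so φ₂ = 46.11°.
Δλ = atan2(sin θ sin δ cos φ₁, cos δ − sin φ₁ sin φ₂) = atan2(0.1510, 0.6748) = 12.612°.
λ₂ = 58.330° + 12.612° = 70.94°.

46.11°, 70.94°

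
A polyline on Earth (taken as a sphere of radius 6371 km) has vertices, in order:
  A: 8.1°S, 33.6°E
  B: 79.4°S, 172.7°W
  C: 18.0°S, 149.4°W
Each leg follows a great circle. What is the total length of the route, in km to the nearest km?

Leg A→B: central angle 1.5956 rad, distance 10165.4 km.
Leg B→C: central angle 1.0878 rad, distance 6930.5 km.
Total: 10165.4 + 6930.5 ≈ 17096 km.

17096 km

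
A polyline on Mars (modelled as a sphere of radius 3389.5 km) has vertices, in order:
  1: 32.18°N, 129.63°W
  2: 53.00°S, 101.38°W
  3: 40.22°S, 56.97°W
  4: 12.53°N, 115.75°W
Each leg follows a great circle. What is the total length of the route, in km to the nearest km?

Leg 1→2: central angle 1.5474 rad, distance 5245.0 km.
Leg 2→3: central angle 0.5662 rad, distance 1919.0 km.
Leg 3→4: central angle 1.3220 rad, distance 4480.8 km.
Total: 5245.0 + 1919.0 + 4480.8 ≈ 11645 km.

11645 km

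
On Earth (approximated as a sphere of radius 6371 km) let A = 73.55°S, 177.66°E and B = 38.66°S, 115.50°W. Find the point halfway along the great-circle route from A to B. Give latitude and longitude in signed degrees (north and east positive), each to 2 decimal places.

-59.59°, -131.77°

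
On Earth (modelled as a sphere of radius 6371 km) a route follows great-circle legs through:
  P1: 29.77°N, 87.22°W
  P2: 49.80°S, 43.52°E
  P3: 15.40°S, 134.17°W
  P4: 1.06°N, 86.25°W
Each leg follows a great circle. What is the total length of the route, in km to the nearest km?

Leg P1→P2: central angle 2.4112 rad, distance 15361.5 km.
Leg P2→P3: central angle 2.0031 rad, distance 12761.6 km.
Leg P3→P4: central angle 0.8749 rad, distance 5573.9 km.
Total: 15361.5 + 12761.6 + 5573.9 ≈ 33697 km.

33697 km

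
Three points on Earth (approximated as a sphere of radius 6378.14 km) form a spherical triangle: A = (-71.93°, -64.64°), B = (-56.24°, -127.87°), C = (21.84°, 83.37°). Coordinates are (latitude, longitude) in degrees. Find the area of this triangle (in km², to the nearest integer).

Side lengths (central angles): a = 2.4193, b = 2.2116, c = 0.5196 rad; semiperimeter s = 2.5753.
By l'Huilier's theorem, tan(E/4) = √[tan(s/2) tan((s−a)/2) tan((s−b)/2) tan((s−c)/2)], giving spherical excess E = 1.1144 rad.
Area = E·R² = 1.1144 × (6378.14)² ≈ 45334964 km².

45334964 km²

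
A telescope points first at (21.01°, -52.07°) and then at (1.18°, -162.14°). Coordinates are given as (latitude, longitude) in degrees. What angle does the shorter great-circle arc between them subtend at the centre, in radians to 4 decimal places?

1.8890 rad

With latitudes φ₁ = 21.010°, φ₂ = 1.180° and longitude difference Δλ = -110.070°:
Haversine: a = sin²(Δφ/2) + cos φ₁ cos φ₂ sin²(Δλ/2) = 0.0296 + (0.9335)(0.9998)(0.6716) = 0.65645.
Central angle c = 2·arcsin(√a) = 1.88904 rad.
So the angular separation is 1.8890 rad.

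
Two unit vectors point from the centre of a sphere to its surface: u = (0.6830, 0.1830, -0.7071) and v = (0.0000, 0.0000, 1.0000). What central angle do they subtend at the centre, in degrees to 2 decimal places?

135.00°

u·v = -0.7071; |u| = 1.0000, |v| = 1.0000.
cos θ = (u·v)/(|u||v|) = -0.7071, so θ = 135.00°.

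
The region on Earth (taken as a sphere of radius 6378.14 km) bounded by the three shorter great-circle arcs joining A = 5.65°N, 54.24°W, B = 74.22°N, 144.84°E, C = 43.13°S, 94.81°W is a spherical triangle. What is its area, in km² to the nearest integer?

61432166 km²

Side lengths (central angles): a = 2.4313, b = 1.0652, c = 1.7325 rad; semiperimeter s = 2.6145.
By l'Huilier's theorem, tan(E/4) = √[tan(s/2) tan((s−a)/2) tan((s−b)/2) tan((s−c)/2)], giving spherical excess E = 1.5101 rad.
Area = E·R² = 1.5101 × (6378.14)² ≈ 61432166 km².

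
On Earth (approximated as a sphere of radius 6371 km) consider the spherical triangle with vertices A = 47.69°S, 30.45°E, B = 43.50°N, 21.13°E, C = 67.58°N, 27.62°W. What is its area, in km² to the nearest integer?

Side lengths (central angles): a = 0.6116, b = 2.1506, c = 1.5980 rad; semiperimeter s = 2.1801.
By l'Huilier's theorem, tan(E/4) = √[tan(s/2) tan((s−a)/2) tan((s−b)/2) tan((s−c)/2)], giving spherical excess E = 0.3668 rad.
Area = E·R² = 0.3668 × (6371)² ≈ 14889424 km².

14889424 km²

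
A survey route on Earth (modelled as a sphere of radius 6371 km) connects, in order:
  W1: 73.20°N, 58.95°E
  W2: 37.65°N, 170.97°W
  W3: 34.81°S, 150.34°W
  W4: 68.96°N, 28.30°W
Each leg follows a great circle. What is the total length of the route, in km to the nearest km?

30309 km

Leg W1→W2: central angle 1.1181 rad, distance 7123.2 km.
Leg W2→W3: central angle 1.3081 rad, distance 8333.9 km.
Leg W3→W4: central angle 2.3312 rad, distance 14851.8 km.
Total: 7123.2 + 8333.9 + 14851.8 ≈ 30309 km.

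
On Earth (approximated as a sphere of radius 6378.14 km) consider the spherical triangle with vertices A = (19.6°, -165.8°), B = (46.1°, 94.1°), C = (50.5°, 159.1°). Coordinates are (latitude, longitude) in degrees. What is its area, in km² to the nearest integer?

3535754 km²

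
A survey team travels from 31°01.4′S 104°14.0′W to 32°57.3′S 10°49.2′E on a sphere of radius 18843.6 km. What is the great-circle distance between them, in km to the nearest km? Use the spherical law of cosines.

30054 km

Let φ₁ = -0.5415 rad, φ₂ = -0.5752 rad, and Δλ = 2.0081 rad.
cos c = sin φ₁ sin φ₂ + cos φ₁ cos φ₂ cos Δλ = (-0.5154)(-0.5440) + (0.8570)(0.8391)(-0.4235) = -0.02414,
so c = arccos(-0.02414) = 1.59494 rad.
Distance = R·c = 18843.6 × 1.5949 ≈ 30054 km.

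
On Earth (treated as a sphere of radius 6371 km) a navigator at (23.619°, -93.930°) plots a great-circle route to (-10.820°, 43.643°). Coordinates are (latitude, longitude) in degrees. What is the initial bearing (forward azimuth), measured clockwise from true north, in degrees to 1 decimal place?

With φ₁ = 0.4122, φ₂ = -0.1888, Δλ = 2.4011 rad, the forward-azimuth formula gives
θ = atan2( sin Δλ cos φ₂ , cos φ₁ sin φ₂ − sin φ₁ cos φ₂ cos Δλ ) = atan2(0.6627, 0.1185) = 79.86°.
So the initial bearing is 79.9°.

79.9°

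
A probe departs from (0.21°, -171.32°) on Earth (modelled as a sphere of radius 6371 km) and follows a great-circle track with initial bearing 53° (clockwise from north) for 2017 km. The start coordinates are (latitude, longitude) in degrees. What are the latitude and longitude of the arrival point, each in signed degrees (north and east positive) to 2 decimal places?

11.00°, -156.65°

Angular distance δ = d/R = 2017/6371 = 0.31659 rad; initial bearing θ = 0.9250 rad.
sin φ₂ = sin φ₁ cos δ + cos φ₁ sin δ cos θ = (0.0037)(0.9503) + (1.0000)(0.3113)(0.6018) = 0.1908, so φ₂ = 11.00°.
Δλ = atan2(sin θ sin δ cos φ₁, cos δ − sin φ₁ sin φ₂) = atan2(0.2486, 0.9496) = 14.672°.
λ₂ = -171.320° + 14.672° = -156.65°.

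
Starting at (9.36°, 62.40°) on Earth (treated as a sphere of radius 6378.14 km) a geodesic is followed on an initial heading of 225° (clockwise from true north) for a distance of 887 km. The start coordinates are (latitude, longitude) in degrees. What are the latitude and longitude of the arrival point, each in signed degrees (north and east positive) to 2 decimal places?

3.69°, 56.76°

Angular distance δ = d/R = 887/6378.14 = 0.13907 rad; initial bearing θ = 3.9270 rad.
sin φ₂ = sin φ₁ cos δ + cos φ₁ sin δ cos θ = (0.1626)(0.9903) + (0.9867)(0.1386)(-0.7071) = 0.0644, so φ₂ = 3.69°.
Δλ = atan2(sin θ sin δ cos φ₁, cos δ − sin φ₁ sin φ₂) = atan2(-0.0967, 0.9799) = -5.637°.
λ₂ = 62.400° − 5.637° = 56.76°.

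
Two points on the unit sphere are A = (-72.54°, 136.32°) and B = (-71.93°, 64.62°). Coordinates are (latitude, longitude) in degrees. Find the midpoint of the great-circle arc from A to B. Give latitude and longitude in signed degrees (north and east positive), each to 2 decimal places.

-75.44°, 99.78°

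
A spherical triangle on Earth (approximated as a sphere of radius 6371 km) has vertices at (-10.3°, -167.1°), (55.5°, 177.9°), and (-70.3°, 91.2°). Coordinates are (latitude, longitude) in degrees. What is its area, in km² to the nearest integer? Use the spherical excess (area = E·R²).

Side lengths (central angles): a = 2.4417, b = 1.4695, c = 1.1691 rad; semiperimeter s = 2.5402.
By l'Huilier's theorem, tan(E/4) = √[tan(s/2) tan((s−a)/2) tan((s−b)/2) tan((s−c)/2)], giving spherical excess E = 1.0834 rad.
Area = E·R² = 1.0834 × (6371)² ≈ 43974169 km².

43974169 km²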